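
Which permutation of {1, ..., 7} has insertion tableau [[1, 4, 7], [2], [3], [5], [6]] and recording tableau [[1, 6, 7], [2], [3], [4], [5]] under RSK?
Reverse the RSK construction: for i from n down to 1, find the cell of Q containing i, remove the entry at that cell from P, and reverse-bump it up through P; the value ejected from row 1 is w(i).

Step i=7: Q has 7 at row 1, column 3; remove that cell from P, ejecting 7. So w(7) = 7. P is now [[1, 4], [2], [3], [5], [6]].
Step i=6: Q has 6 at row 1, column 2; remove that cell from P, ejecting 4. So w(6) = 4. P is now [[1], [2], [3], [5], [6]].
Step i=5: Q has 5 at row 5, column 1; remove 6 from row 5 of P and reverse-bump: 6 enters row 4 and ejects 5; 5 enters row 3 and ejects 3; 3 enters row 2 and ejects 2; 2 enters row 1 and ejects 1. So w(5) = 1. P is now [[2], [3], [5], [6]].
Step i=4: Q has 4 at row 4, column 1; remove 6 from row 4 of P and reverse-bump: 6 enters row 3 and ejects 5; 5 enters row 2 and ejects 3; 3 enters row 1 and ejects 2. So w(4) = 2. P is now [[3], [5], [6]].
Step i=3: Q has 3 at row 3, column 1; remove 6 from row 3 of P and reverse-bump: 6 enters row 2 and ejects 5; 5 enters row 1 and ejects 3. So w(3) = 3. P is now [[5], [6]].
Step i=2: Q has 2 at row 2, column 1; remove 6 from row 2 of P and reverse-bump: 6 enters row 1 and ejects 5. So w(2) = 5. P is now [[6]].
Step i=1: Q has 1 at row 1, column 1; remove that cell from P, ejecting 6. So w(1) = 6. P is now [].

So w = 6 5 3 2 1 4 7.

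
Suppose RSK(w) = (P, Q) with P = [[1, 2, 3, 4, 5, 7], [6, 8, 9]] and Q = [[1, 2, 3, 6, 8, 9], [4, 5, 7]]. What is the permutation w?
1 6 8 2 3 9 4 5 7

Reverse the RSK construction: for i from n down to 1, find the cell of Q containing i, remove the entry at that cell from P, and reverse-bump it up through P; the value ejected from row 1 is w(i).

Step i=9: Q has 9 at row 1, column 6; remove that cell from P, ejecting 7. So w(9) = 7. P is now [[1, 2, 3, 4, 5], [6, 8, 9]].
Step i=8: Q has 8 at row 1, column 5; remove that cell from P, ejecting 5. So w(8) = 5. P is now [[1, 2, 3, 4], [6, 8, 9]].
Step i=7: Q has 7 at row 2, column 3; remove 9 from row 2 of P and reverse-bump: 9 enters row 1 and ejects 4. So w(7) = 4. P is now [[1, 2, 3, 9], [6, 8]].
Step i=6: Q has 6 at row 1, column 4; remove that cell from P, ejecting 9. So w(6) = 9. P is now [[1, 2, 3], [6, 8]].
Step i=5: Q has 5 at row 2, column 2; remove 8 from row 2 of P and reverse-bump: 8 enters row 1 and ejects 3. So w(5) = 3. P is now [[1, 2, 8], [6]].
Step i=4: Q has 4 at row 2, column 1; remove 6 from row 2 of P and reverse-bump: 6 enters row 1 and ejects 2. So w(4) = 2. P is now [[1, 6, 8]].
Step i=3: Q has 3 at row 1, column 3; remove that cell from P, ejecting 8. So w(3) = 8. P is now [[1, 6]].
Step i=2: Q has 2 at row 1, column 2; remove that cell from P, ejecting 6. So w(2) = 6. P is now [[1]].
Step i=1: Q has 1 at row 1, column 1; remove that cell from P, ejecting 1. So w(1) = 1. P is now [].

So w = 1 6 8 2 3 9 4 5 7.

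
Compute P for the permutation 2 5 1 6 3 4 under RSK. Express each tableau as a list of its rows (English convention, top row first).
Insert 2: appended to row 1. P = [[2]].
Insert 5: appended to row 1. P = [[2, 5]].
Insert 1: 1 bumps 2 from row 1; 2 starts row 2. P = [[1, 5], [2]].
Insert 6: appended to row 1. P = [[1, 5, 6], [2]].
Insert 3: 3 bumps 5 from row 1; 5 appends to row 2. P = [[1, 3, 6], [2, 5]].
Insert 4: 4 bumps 6 from row 1; 6 appends to row 2. P = [[1, 3, 4], [2, 5, 6]].

So P = [[1, 3, 4], [2, 5, 6]].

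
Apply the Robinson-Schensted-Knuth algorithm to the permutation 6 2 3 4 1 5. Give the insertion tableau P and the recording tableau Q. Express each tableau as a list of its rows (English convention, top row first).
P = [[1, 3, 4, 5], [2], [6]], Q = [[1, 3, 4, 6], [2], [5]]

Insert each entry of the permutation into P by Schensted row insertion, recording in Q the position of each new cell.

After inserting 6: P = [[6]].
After inserting 2: P = [[2], [6]].
After inserting 3: P = [[2, 3], [6]].
After inserting 4: P = [[2, 3, 4], [6]].
After inserting 1: P = [[1, 3, 4], [2], [6]].
After inserting 5: P = [[1, 3, 4, 5], [2], [6]].

So P = [[1, 3, 4, 5], [2], [6]], Q = [[1, 3, 4, 6], [2], [5]].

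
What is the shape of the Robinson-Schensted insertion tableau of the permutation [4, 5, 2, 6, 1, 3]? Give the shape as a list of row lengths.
Row-insert each entry into an empty tableau.

After inserting 4: P = [[4]].
After inserting 5: P = [[4, 5]].
After inserting 2: P = [[2, 5], [4]].
After inserting 6: P = [[2, 5, 6], [4]].
After inserting 1: P = [[1, 5, 6], [2], [4]].
After inserting 3: P = [[1, 3, 6], [2, 5], [4]].

The final insertion tableau P = [[1, 3, 6], [2, 5], [4]] has shape [3, 2, 1].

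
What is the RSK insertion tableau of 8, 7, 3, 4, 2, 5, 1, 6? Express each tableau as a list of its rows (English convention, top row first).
Insert 8: appended to row 1. P = [[8]].
Insert 7: 7 bumps 8 from row 1; 8 starts row 2. P = [[7], [8]].
Insert 3: 3 bumps 7 from row 1; 7 bumps 8 from row 2; 8 starts row 3. P = [[3], [7], [8]].
Insert 4: appended to row 1. P = [[3, 4], [7], [8]].
Insert 2: 2 bumps 3 from row 1; 3 bumps 7 from row 2; 7 bumps 8 from row 3; 8 starts row 4. P = [[2, 4], [3], [7], [8]].
Insert 5: appended to row 1. P = [[2, 4, 5], [3], [7], [8]].
Insert 1: 1 bumps 2 from row 1; 2 bumps 3 from row 2; 3 bumps 7 from row 3; 7 bumps 8 from row 4; 8 starts row 5. P = [[1, 4, 5], [2], [3], [7], [8]].
Insert 6: appended to row 1. P = [[1, 4, 5, 6], [2], [3], [7], [8]].

So P = [[1, 4, 5, 6], [2], [3], [7], [8]].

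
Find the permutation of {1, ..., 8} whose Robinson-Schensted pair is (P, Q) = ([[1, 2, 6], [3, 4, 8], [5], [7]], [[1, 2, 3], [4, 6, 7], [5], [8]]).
Reverse RSK: for i = n, n-1, ..., 1, locate i in Q, remove the corresponding corner cell from P, and reverse-bump its entry up through P; the value ejected from row 1 is w(i).

So w = 3 7 8 5 1 4 6 2.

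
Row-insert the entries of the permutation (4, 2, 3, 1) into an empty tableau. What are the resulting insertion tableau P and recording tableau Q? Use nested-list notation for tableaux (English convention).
P = [[1, 3], [2], [4]], Q = [[1, 3], [2], [4]]

Insert each entry of the permutation into P by Schensted row insertion, recording in Q the position of each new cell.

Insert 4: appended to row 1. P = [[4]], Q = [[1]].
Insert 2: 2 bumps 4 from row 1; 4 starts row 2. P = [[2], [4]], Q = [[1], [2]].
Insert 3: appended to row 1. P = [[2, 3], [4]], Q = [[1, 3], [2]].
Insert 1: 1 bumps 2 from row 1; 2 bumps 4 from row 2; 4 starts row 3. P = [[1, 3], [2], [4]], Q = [[1, 3], [2], [4]].

So P = [[1, 3], [2], [4]], Q = [[1, 3], [2], [4]].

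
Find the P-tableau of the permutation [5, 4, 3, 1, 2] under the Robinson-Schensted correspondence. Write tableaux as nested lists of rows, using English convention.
P = [[1, 2], [3], [4], [5]]

After inserting 5: P = [[5]].
After inserting 4: P = [[4], [5]].
After inserting 3: P = [[3], [4], [5]].
After inserting 1: P = [[1], [3], [4], [5]].
After inserting 2: P = [[1, 2], [3], [4], [5]].

So P = [[1, 2], [3], [4], [5]].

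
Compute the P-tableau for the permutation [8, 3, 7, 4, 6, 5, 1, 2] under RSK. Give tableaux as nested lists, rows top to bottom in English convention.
Insert 8: appended to row 1. P = [[8]].
Insert 3: 3 bumps 8 from row 1; 8 starts row 2. P = [[3], [8]].
Insert 7: appended to row 1. P = [[3, 7], [8]].
Insert 4: 4 bumps 7 from row 1; 7 bumps 8 from row 2; 8 starts row 3. P = [[3, 4], [7], [8]].
Insert 6: appended to row 1. P = [[3, 4, 6], [7], [8]].
Insert 5: 5 bumps 6 from row 1; 6 bumps 7 from row 2; 7 bumps 8 from row 3; 8 starts row 4. P = [[3, 4, 5], [6], [7], [8]].
Insert 1: 1 bumps 3 from row 1; 3 bumps 6 from row 2; 6 bumps 7 from row 3; 7 bumps 8 from row 4; 8 starts row 5. P = [[1, 4, 5], [3], [6], [7], [8]].
Insert 2: 2 bumps 4 from row 1; 4 appends to row 2. P = [[1, 2, 5], [3, 4], [6], [7], [8]].

So P = [[1, 2, 5], [3, 4], [6], [7], [8]].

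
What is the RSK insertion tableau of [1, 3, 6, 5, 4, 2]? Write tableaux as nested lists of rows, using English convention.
P = [[1, 2, 4], [3], [5], [6]]

Insert 1: appended to row 1. P = [[1]].
Insert 3: appended to row 1. P = [[1, 3]].
Insert 6: appended to row 1. P = [[1, 3, 6]].
Insert 5: 5 bumps 6 from row 1; 6 starts row 2. P = [[1, 3, 5], [6]].
Insert 4: 4 bumps 5 from row 1; 5 bumps 6 from row 2; 6 starts row 3. P = [[1, 3, 4], [5], [6]].
Insert 2: 2 bumps 3 from row 1; 3 bumps 5 from row 2; 5 bumps 6 from row 3; 6 starts row 4. P = [[1, 2, 4], [3], [5], [6]].

So P = [[1, 2, 4], [3], [5], [6]].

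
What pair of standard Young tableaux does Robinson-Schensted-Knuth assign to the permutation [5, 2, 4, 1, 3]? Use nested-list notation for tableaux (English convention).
P = [[1, 3], [2, 4], [5]], Q = [[1, 3], [2, 5], [4]]

Insert each entry of the permutation into P by Schensted row insertion, recording in Q the position of each new cell.

Insert 5: appended to row 1. P = [[5]].
Insert 2: 2 bumps 5 from row 1; 5 starts row 2. P = [[2], [5]].
Insert 4: appended to row 1. P = [[2, 4], [5]].
Insert 1: 1 bumps 2 from row 1; 2 bumps 5 from row 2; 5 starts row 3. P = [[1, 4], [2], [5]].
Insert 3: 3 bumps 4 from row 1; 4 appends to row 2. P = [[1, 3], [2, 4], [5]].

So P = [[1, 3], [2, 4], [5]], Q = [[1, 3], [2, 5], [4]].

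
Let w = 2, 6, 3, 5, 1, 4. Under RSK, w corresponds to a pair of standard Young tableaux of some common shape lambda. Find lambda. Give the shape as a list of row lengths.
Row-insert each entry into an empty tableau.

After inserting 2: P = [[2]].
After inserting 6: P = [[2, 6]].
After inserting 3: P = [[2, 3], [6]].
After inserting 5: P = [[2, 3, 5], [6]].
After inserting 1: P = [[1, 3, 5], [2], [6]].
After inserting 4: P = [[1, 3, 4], [2, 5], [6]].

The final insertion tableau P = [[1, 3, 4], [2, 5], [6]] has shape [3, 2, 1].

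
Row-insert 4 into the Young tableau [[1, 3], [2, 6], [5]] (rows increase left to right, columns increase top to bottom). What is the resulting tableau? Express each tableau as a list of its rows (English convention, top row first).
[[1, 3, 4], [2, 6], [5]]

4 is larger than every entry of row 1, so it is appended to row 1. The new tableau is [[1, 3, 4], [2, 6], [5]].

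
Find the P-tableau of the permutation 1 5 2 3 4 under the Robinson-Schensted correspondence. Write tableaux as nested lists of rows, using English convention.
P = [[1, 2, 3, 4], [5]]

Insert 1: appended to row 1. P = [[1]].
Insert 5: appended to row 1. P = [[1, 5]].
Insert 2: 2 bumps 5 from row 1; 5 starts row 2. P = [[1, 2], [5]].
Insert 3: appended to row 1. P = [[1, 2, 3], [5]].
Insert 4: appended to row 1. P = [[1, 2, 3, 4], [5]].

So P = [[1, 2, 3, 4], [5]].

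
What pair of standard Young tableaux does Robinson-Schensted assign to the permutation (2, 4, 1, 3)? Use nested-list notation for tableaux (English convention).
Insert each entry of the permutation into P by Schensted row insertion, recording in Q the position of each new cell.

After inserting 2: P = [[2]].
After inserting 4: P = [[2, 4]].
After inserting 1: P = [[1, 4], [2]].
After inserting 3: P = [[1, 3], [2, 4]].

So P = [[1, 3], [2, 4]], Q = [[1, 2], [3, 4]].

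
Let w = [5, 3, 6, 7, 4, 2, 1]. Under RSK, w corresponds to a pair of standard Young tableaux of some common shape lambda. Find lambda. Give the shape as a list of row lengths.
Row-insert each entry into an empty tableau.

After inserting 5: P = [[5]].
After inserting 3: P = [[3], [5]].
After inserting 6: P = [[3, 6], [5]].
After inserting 7: P = [[3, 6, 7], [5]].
After inserting 4: P = [[3, 4, 7], [5, 6]].
After inserting 2: P = [[2, 4, 7], [3, 6], [5]].
After inserting 1: P = [[1, 4, 7], [2, 6], [3], [5]].

The final insertion tableau P = [[1, 4, 7], [2, 6], [3], [5]] has shape [3, 2, 1, 1].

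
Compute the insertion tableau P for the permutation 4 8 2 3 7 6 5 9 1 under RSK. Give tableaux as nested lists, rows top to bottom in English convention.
P = [[1, 3, 5, 9], [2, 6], [4], [7], [8]]

After inserting 4: P = [[4]].
After inserting 8: P = [[4, 8]].
After inserting 2: P = [[2, 8], [4]].
After inserting 3: P = [[2, 3], [4, 8]].
After inserting 7: P = [[2, 3, 7], [4, 8]].
After inserting 6: P = [[2, 3, 6], [4, 7], [8]].
After inserting 5: P = [[2, 3, 5], [4, 6], [7], [8]].
After inserting 9: P = [[2, 3, 5, 9], [4, 6], [7], [8]].
After inserting 1: P = [[1, 3, 5, 9], [2, 6], [4], [7], [8]].

So P = [[1, 3, 5, 9], [2, 6], [4], [7], [8]].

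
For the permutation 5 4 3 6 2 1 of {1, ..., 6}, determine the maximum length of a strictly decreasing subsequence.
5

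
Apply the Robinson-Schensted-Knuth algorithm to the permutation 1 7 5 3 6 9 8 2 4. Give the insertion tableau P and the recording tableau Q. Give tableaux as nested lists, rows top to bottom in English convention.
P = [[1, 2, 4, 8], [3, 6], [5, 9], [7]], Q = [[1, 2, 5, 6], [3, 7], [4, 9], [8]]

Insert each entry of the permutation into P by Schensted row insertion, recording in Q the position of each new cell.

Insert 1: appended to row 1. P = [[1]].
Insert 7: appended to row 1. P = [[1, 7]].
Insert 5: 5 bumps 7 from row 1; 7 starts row 2. P = [[1, 5], [7]].
Insert 3: 3 bumps 5 from row 1; 5 bumps 7 from row 2; 7 starts row 3. P = [[1, 3], [5], [7]].
Insert 6: appended to row 1. P = [[1, 3, 6], [5], [7]].
Insert 9: appended to row 1. P = [[1, 3, 6, 9], [5], [7]].
Insert 8: 8 bumps 9 from row 1; 9 appends to row 2. P = [[1, 3, 6, 8], [5, 9], [7]].
Insert 2: 2 bumps 3 from row 1; 3 bumps 5 from row 2; 5 bumps 7 from row 3; 7 starts row 4. P = [[1, 2, 6, 8], [3, 9], [5], [7]].
Insert 4: 4 bumps 6 from row 1; 6 bumps 9 from row 2; 9 appends to row 3. P = [[1, 2, 4, 8], [3, 6], [5, 9], [7]].

So P = [[1, 2, 4, 8], [3, 6], [5, 9], [7]], Q = [[1, 2, 5, 6], [3, 7], [4, 9], [8]].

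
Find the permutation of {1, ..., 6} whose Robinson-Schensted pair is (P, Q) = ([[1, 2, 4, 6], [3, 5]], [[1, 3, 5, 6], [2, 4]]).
Reverse the RSK construction: for i from n down to 1, find the cell of Q containing i, remove the entry at that cell from P, and reverse-bump it up through P; the value ejected from row 1 is w(i).

Step i=6: Q has 6 at row 1, column 4; remove that cell from P, ejecting 6. So w(6) = 6. P is now [[1, 2, 4], [3, 5]].
Step i=5: Q has 5 at row 1, column 3; remove that cell from P, ejecting 4. So w(5) = 4. P is now [[1, 2], [3, 5]].
Step i=4: Q has 4 at row 2, column 2; remove 5 from row 2 of P and reverse-bump: 5 enters row 1 and ejects 2. So w(4) = 2. P is now [[1, 5], [3]].
Step i=3: Q has 3 at row 1, column 2; remove that cell from P, ejecting 5. So w(3) = 5. P is now [[1], [3]].
Step i=2: Q has 2 at row 2, column 1; remove 3 from row 2 of P and reverse-bump: 3 enters row 1 and ejects 1. So w(2) = 1. P is now [[3]].
Step i=1: Q has 1 at row 1, column 1; remove that cell from P, ejecting 3. So w(1) = 3. P is now [].

So w = 3 1 5 2 4 6.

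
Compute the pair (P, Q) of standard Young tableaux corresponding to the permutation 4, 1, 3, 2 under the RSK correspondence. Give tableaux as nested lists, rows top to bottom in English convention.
P = [[1, 2], [3], [4]], Q = [[1, 3], [2], [4]]

Insert each entry of the permutation into P by Schensted row insertion, recording in Q the position of each new cell.

Insert 4: appended to row 1. P = [[4]].
Insert 1: 1 bumps 4 from row 1; 4 starts row 2. P = [[1], [4]].
Insert 3: appended to row 1. P = [[1, 3], [4]].
Insert 2: 2 bumps 3 from row 1; 3 bumps 4 from row 2; 4 starts row 3. P = [[1, 2], [3], [4]].

So P = [[1, 2], [3], [4]], Q = [[1, 3], [2], [4]].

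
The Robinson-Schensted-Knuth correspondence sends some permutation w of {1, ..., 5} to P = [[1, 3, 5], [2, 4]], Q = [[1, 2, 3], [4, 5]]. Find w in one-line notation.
Reverse the RSK construction: for i from n down to 1, find the cell of Q containing i, remove the entry at that cell from P, and reverse-bump it up through P; the value ejected from row 1 is w(i).

Step i=5: Q has 5 at row 2, column 2; remove 4 from row 2 of P and reverse-bump: 4 enters row 1 and ejects 3. So w(5) = 3. P is now [[1, 4, 5], [2]].
Step i=4: Q has 4 at row 2, column 1; remove 2 from row 2 of P and reverse-bump: 2 enters row 1 and ejects 1. So w(4) = 1. P is now [[2, 4, 5]].
Step i=3: Q has 3 at row 1, column 3; remove that cell from P, ejecting 5. So w(3) = 5. P is now [[2, 4]].
Step i=2: Q has 2 at row 1, column 2; remove that cell from P, ejecting 4. So w(2) = 4. P is now [[2]].
Step i=1: Q has 1 at row 1, column 1; remove that cell from P, ejecting 2. So w(1) = 2. P is now [].

So w = 2 4 5 1 3.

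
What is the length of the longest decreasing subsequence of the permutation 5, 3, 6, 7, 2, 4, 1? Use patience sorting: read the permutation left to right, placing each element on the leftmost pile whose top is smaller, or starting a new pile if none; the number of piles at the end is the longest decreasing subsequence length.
4

5: new pile. tops = [5]
3: new pile. tops = [5, 3]
6: onto pile 1 (replacing 5). tops = [6, 3]
7: onto pile 1 (replacing 6). tops = [7, 3]
2: new pile. tops = [7, 3, 2]
4: onto pile 2 (replacing 3). tops = [7, 4, 2]
1: new pile. tops = [7, 4, 2, 1]

4 piles, so the longest decreasing subsequence has length 4.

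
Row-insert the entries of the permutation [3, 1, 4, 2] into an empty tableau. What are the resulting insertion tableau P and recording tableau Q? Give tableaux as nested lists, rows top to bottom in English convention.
Insert each entry of the permutation into P by Schensted row insertion, recording in Q the position of each new cell.

After inserting 3: P = [[3]].
After inserting 1: P = [[1], [3]].
After inserting 4: P = [[1, 4], [3]].
After inserting 2: P = [[1, 2], [3, 4]].

So P = [[1, 2], [3, 4]], Q = [[1, 3], [2, 4]].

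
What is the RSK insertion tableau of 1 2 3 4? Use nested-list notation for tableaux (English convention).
P = [[1, 2, 3, 4]]

Insert 1: appended to row 1. P = [[1]].
Insert 2: appended to row 1. P = [[1, 2]].
Insert 3: appended to row 1. P = [[1, 2, 3]].
Insert 4: appended to row 1. P = [[1, 2, 3, 4]].

So P = [[1, 2, 3, 4]].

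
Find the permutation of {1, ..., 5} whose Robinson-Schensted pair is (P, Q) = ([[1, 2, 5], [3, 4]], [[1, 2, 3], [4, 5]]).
Reverse the RSK construction: for i from n down to 1, find the cell of Q containing i, remove the entry at that cell from P, and reverse-bump it up through P; the value ejected from row 1 is w(i).

Step i=5: Q has 5 at row 2, column 2; remove 4 from row 2 of P and reverse-bump: 4 enters row 1 and ejects 2. So w(5) = 2. P is now [[1, 4, 5], [3]].
Step i=4: Q has 4 at row 2, column 1; remove 3 from row 2 of P and reverse-bump: 3 enters row 1 and ejects 1. So w(4) = 1. P is now [[3, 4, 5]].
Step i=3: Q has 3 at row 1, column 3; remove that cell from P, ejecting 5. So w(3) = 5. P is now [[3, 4]].
Step i=2: Q has 2 at row 1, column 2; remove that cell from P, ejecting 4. So w(2) = 4. P is now [[3]].
Step i=1: Q has 1 at row 1, column 1; remove that cell from P, ejecting 3. So w(1) = 3. P is now [].

So w = 3 4 5 1 2.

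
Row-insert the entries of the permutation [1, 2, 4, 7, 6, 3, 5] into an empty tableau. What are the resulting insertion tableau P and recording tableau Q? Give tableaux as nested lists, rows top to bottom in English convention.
Insert each entry of the permutation into P by Schensted row insertion, recording in Q the position of each new cell.

Insert 1: appended to row 1. P = [[1]].
Insert 2: appended to row 1. P = [[1, 2]].
Insert 4: appended to row 1. P = [[1, 2, 4]].
Insert 7: appended to row 1. P = [[1, 2, 4, 7]].
Insert 6: 6 bumps 7 from row 1; 7 starts row 2. P = [[1, 2, 4, 6], [7]].
Insert 3: 3 bumps 4 from row 1; 4 bumps 7 from row 2; 7 starts row 3. P = [[1, 2, 3, 6], [4], [7]].
Insert 5: 5 bumps 6 from row 1; 6 appends to row 2. P = [[1, 2, 3, 5], [4, 6], [7]].

So P = [[1, 2, 3, 5], [4, 6], [7]], Q = [[1, 2, 3, 4], [5, 7], [6]].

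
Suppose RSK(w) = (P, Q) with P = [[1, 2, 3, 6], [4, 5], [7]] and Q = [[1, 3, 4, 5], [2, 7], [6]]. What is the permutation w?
7 1 4 5 6 2 3

Reverse the RSK construction: for i from n down to 1, find the cell of Q containing i, remove the entry at that cell from P, and reverse-bump it up through P; the value ejected from row 1 is w(i).

Step i=7: Q has 7 at row 2, column 2; remove 5 from row 2 of P and reverse-bump: 5 enters row 1 and ejects 3. So w(7) = 3. P is now [[1, 2, 5, 6], [4], [7]].
Step i=6: Q has 6 at row 3, column 1; remove 7 from row 3 of P and reverse-bump: 7 enters row 2 and ejects 4; 4 enters row 1 and ejects 2. So w(6) = 2. P is now [[1, 4, 5, 6], [7]].
Step i=5: Q has 5 at row 1, column 4; remove that cell from P, ejecting 6. So w(5) = 6. P is now [[1, 4, 5], [7]].
Step i=4: Q has 4 at row 1, column 3; remove that cell from P, ejecting 5. So w(4) = 5. P is now [[1, 4], [7]].
Step i=3: Q has 3 at row 1, column 2; remove that cell from P, ejecting 4. So w(3) = 4. P is now [[1], [7]].
Step i=2: Q has 2 at row 2, column 1; remove 7 from row 2 of P and reverse-bump: 7 enters row 1 and ejects 1. So w(2) = 1. P is now [[7]].
Step i=1: Q has 1 at row 1, column 1; remove that cell from P, ejecting 7. So w(1) = 7. P is now [].

So w = 7 1 4 5 6 2 3.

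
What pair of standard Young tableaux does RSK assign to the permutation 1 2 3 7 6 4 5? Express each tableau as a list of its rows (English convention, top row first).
P = [[1, 2, 3, 4, 5], [6], [7]], Q = [[1, 2, 3, 4, 7], [5], [6]]

Insert each entry of the permutation into P by Schensted row insertion, recording in Q the position of each new cell.

Insert 1: appended to row 1. P = [[1]].
Insert 2: appended to row 1. P = [[1, 2]].
Insert 3: appended to row 1. P = [[1, 2, 3]].
Insert 7: appended to row 1. P = [[1, 2, 3, 7]].
Insert 6: 6 bumps 7 from row 1; 7 starts row 2. P = [[1, 2, 3, 6], [7]].
Insert 4: 4 bumps 6 from row 1; 6 bumps 7 from row 2; 7 starts row 3. P = [[1, 2, 3, 4], [6], [7]].
Insert 5: appended to row 1. P = [[1, 2, 3, 4, 5], [6], [7]].

So P = [[1, 2, 3, 4, 5], [6], [7]], Q = [[1, 2, 3, 4, 7], [5], [6]].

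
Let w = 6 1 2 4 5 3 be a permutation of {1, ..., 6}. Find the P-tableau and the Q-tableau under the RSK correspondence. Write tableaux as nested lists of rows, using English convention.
P = [[1, 2, 3, 5], [4], [6]], Q = [[1, 3, 4, 5], [2], [6]]

Insert each entry of the permutation into P by Schensted row insertion, recording in Q the position of each new cell.

Insert 6: appended to row 1. P = [[6]].
Insert 1: 1 bumps 6 from row 1; 6 starts row 2. P = [[1], [6]].
Insert 2: appended to row 1. P = [[1, 2], [6]].
Insert 4: appended to row 1. P = [[1, 2, 4], [6]].
Insert 5: appended to row 1. P = [[1, 2, 4, 5], [6]].
Insert 3: 3 bumps 4 from row 1; 4 bumps 6 from row 2; 6 starts row 3. P = [[1, 2, 3, 5], [4], [6]].

So P = [[1, 2, 3, 5], [4], [6]], Q = [[1, 3, 4, 5], [2], [6]].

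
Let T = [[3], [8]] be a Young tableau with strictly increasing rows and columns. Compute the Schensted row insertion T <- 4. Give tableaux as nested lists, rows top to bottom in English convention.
4 is larger than every entry of row 1, so it is appended to row 1. The new tableau is [[3, 4], [8]].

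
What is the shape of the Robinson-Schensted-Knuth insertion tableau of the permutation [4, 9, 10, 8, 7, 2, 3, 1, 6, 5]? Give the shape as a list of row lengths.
Row-insert each entry into an empty tableau.

After inserting 4: P = [[4]].
After inserting 9: P = [[4, 9]].
After inserting 10: P = [[4, 9, 10]].
After inserting 8: P = [[4, 8, 10], [9]].
After inserting 7: P = [[4, 7, 10], [8], [9]].
After inserting 2: P = [[2, 7, 10], [4], [8], [9]].
After inserting 3: P = [[2, 3, 10], [4, 7], [8], [9]].
After inserting 1: P = [[1, 3, 10], [2, 7], [4], [8], [9]].
After inserting 6: P = [[1, 3, 6], [2, 7, 10], [4], [8], [9]].
After inserting 5: P = [[1, 3, 5], [2, 6, 10], [4, 7], [8], [9]].

The final insertion tableau P = [[1, 3, 5], [2, 6, 10], [4, 7], [8], [9]] has shape [3, 3, 2, 1, 1].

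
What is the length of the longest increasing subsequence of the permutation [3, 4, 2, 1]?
2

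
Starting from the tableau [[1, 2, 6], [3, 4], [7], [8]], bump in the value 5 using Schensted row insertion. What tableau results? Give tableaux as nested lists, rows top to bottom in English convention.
[[1, 2, 5], [3, 4, 6], [7], [8]]

In row 1, 5 replaces 6 (the leftmost entry greater than 5); 6 is bumped to row 2. 6 is appended to row 2. The new tableau is [[1, 2, 5], [3, 4, 6], [7], [8]].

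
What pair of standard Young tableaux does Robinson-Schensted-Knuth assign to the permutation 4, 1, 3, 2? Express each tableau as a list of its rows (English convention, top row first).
P = [[1, 2], [3], [4]], Q = [[1, 3], [2], [4]]

Insert each entry of the permutation into P by Schensted row insertion, recording in Q the position of each new cell.

Insert 4: appended to row 1. P = [[4]].
Insert 1: 1 bumps 4 from row 1; 4 starts row 2. P = [[1], [4]].
Insert 3: appended to row 1. P = [[1, 3], [4]].
Insert 2: 2 bumps 3 from row 1; 3 bumps 4 from row 2; 4 starts row 3. P = [[1, 2], [3], [4]].

So P = [[1, 2], [3], [4]], Q = [[1, 3], [2], [4]].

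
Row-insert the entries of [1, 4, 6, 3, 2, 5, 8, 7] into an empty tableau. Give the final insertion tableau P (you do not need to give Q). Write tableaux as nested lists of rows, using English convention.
After inserting 1: P = [[1]].
After inserting 4: P = [[1, 4]].
After inserting 6: P = [[1, 4, 6]].
After inserting 3: P = [[1, 3, 6], [4]].
After inserting 2: P = [[1, 2, 6], [3], [4]].
After inserting 5: P = [[1, 2, 5], [3, 6], [4]].
After inserting 8: P = [[1, 2, 5, 8], [3, 6], [4]].
After inserting 7: P = [[1, 2, 5, 7], [3, 6, 8], [4]].

So P = [[1, 2, 5, 7], [3, 6, 8], [4]].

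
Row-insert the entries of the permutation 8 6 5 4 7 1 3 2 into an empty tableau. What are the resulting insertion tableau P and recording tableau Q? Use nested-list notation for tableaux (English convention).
Insert each entry of the permutation into P by Schensted row insertion, recording in Q the position of each new cell.

Insert 8: appended to row 1. P = [[8]].
Insert 6: 6 bumps 8 from row 1; 8 starts row 2. P = [[6], [8]].
Insert 5: 5 bumps 6 from row 1; 6 bumps 8 from row 2; 8 starts row 3. P = [[5], [6], [8]].
Insert 4: 4 bumps 5 from row 1; 5 bumps 6 from row 2; 6 bumps 8 from row 3; 8 starts row 4. P = [[4], [5], [6], [8]].
Insert 7: appended to row 1. P = [[4, 7], [5], [6], [8]].
Insert 1: 1 bumps 4 from row 1; 4 bumps 5 from row 2; 5 bumps 6 from row 3; 6 bumps 8 from row 4; 8 starts row 5. P = [[1, 7], [4], [5], [6], [8]].
Insert 3: 3 bumps 7 from row 1; 7 appends to row 2. P = [[1, 3], [4, 7], [5], [6], [8]].
Insert 2: 2 bumps 3 from row 1; 3 bumps 4 from row 2; 4 bumps 5 from row 3; 5 bumps 6 from row 4; 6 bumps 8 from row 5; 8 starts row 6. P = [[1, 2], [3, 7], [4], [5], [6], [8]].

So P = [[1, 2], [3, 7], [4], [5], [6], [8]], Q = [[1, 5], [2, 7], [3], [4], [6], [8]].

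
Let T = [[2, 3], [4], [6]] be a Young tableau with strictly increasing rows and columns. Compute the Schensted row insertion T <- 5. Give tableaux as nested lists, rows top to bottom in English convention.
5 is larger than every entry of row 1, so it is appended to row 1. The new tableau is [[2, 3, 5], [4], [6]].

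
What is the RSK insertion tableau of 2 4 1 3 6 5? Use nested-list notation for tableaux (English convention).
Insert 2: appended to row 1. P = [[2]].
Insert 4: appended to row 1. P = [[2, 4]].
Insert 1: 1 bumps 2 from row 1; 2 starts row 2. P = [[1, 4], [2]].
Insert 3: 3 bumps 4 from row 1; 4 appends to row 2. P = [[1, 3], [2, 4]].
Insert 6: appended to row 1. P = [[1, 3, 6], [2, 4]].
Insert 5: 5 bumps 6 from row 1; 6 appends to row 2. P = [[1, 3, 5], [2, 4, 6]].

So P = [[1, 3, 5], [2, 4, 6]].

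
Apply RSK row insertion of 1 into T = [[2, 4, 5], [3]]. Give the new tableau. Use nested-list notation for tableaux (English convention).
[[1, 4, 5], [2], [3]]

In row 1, 1 replaces 2 (the leftmost entry greater than 1); 2 is bumped to row 2. In row 2, 2 replaces 3 (the leftmost entry greater than 2); 3 is bumped to row 3. 3 starts a new row 3. The new tableau is [[1, 4, 5], [2], [3]].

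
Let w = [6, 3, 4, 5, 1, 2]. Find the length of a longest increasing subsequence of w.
3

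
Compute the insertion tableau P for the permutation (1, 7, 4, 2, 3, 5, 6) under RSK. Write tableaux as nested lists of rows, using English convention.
P = [[1, 2, 3, 5, 6], [4], [7]]

Insert 1: appended to row 1. P = [[1]].
Insert 7: appended to row 1. P = [[1, 7]].
Insert 4: 4 bumps 7 from row 1; 7 starts row 2. P = [[1, 4], [7]].
Insert 2: 2 bumps 4 from row 1; 4 bumps 7 from row 2; 7 starts row 3. P = [[1, 2], [4], [7]].
Insert 3: appended to row 1. P = [[1, 2, 3], [4], [7]].
Insert 5: appended to row 1. P = [[1, 2, 3, 5], [4], [7]].
Insert 6: appended to row 1. P = [[1, 2, 3, 5, 6], [4], [7]].

So P = [[1, 2, 3, 5, 6], [4], [7]].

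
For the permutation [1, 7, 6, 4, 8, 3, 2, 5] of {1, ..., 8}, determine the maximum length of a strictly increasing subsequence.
3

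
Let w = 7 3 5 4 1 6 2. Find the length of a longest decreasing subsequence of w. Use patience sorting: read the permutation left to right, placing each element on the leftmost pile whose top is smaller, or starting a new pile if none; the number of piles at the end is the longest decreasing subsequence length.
4

7: new pile. tops = [7]
3: new pile. tops = [7, 3]
5: onto pile 2 (replacing 3). tops = [7, 5]
4: new pile. tops = [7, 5, 4]
1: new pile. tops = [7, 5, 4, 1]
6: onto pile 2 (replacing 5). tops = [7, 6, 4, 1]
2: onto pile 4 (replacing 1). tops = [7, 6, 4, 2]

4 piles, so the longest decreasing subsequence has length 4.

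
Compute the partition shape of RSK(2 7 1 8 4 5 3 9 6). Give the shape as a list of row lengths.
Row-insert each entry into an empty tableau.

After inserting 2: P = [[2]].
After inserting 7: P = [[2, 7]].
After inserting 1: P = [[1, 7], [2]].
After inserting 8: P = [[1, 7, 8], [2]].
After inserting 4: P = [[1, 4, 8], [2, 7]].
After inserting 5: P = [[1, 4, 5], [2, 7, 8]].
After inserting 3: P = [[1, 3, 5], [2, 4, 8], [7]].
After inserting 9: P = [[1, 3, 5, 9], [2, 4, 8], [7]].
After inserting 6: P = [[1, 3, 5, 6], [2, 4, 8, 9], [7]].

The final insertion tableau P = [[1, 3, 5, 6], [2, 4, 8, 9], [7]] has shape [4, 4, 1].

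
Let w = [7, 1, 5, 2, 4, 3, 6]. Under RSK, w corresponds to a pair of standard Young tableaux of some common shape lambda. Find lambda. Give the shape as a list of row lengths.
[4, 1, 1, 1]

Row-insert each entry into an empty tableau.

After inserting 7: P = [[7]].
After inserting 1: P = [[1], [7]].
After inserting 5: P = [[1, 5], [7]].
After inserting 2: P = [[1, 2], [5], [7]].
After inserting 4: P = [[1, 2, 4], [5], [7]].
After inserting 3: P = [[1, 2, 3], [4], [5], [7]].
After inserting 6: P = [[1, 2, 3, 6], [4], [5], [7]].

The final insertion tableau P = [[1, 2, 3, 6], [4], [5], [7]] has shape [4, 1, 1, 1].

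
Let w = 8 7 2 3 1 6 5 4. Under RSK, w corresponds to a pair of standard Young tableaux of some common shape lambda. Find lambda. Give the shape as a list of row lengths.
[3, 2, 1, 1, 1]

Row-insert each entry into an empty tableau.

After inserting 8: P = [[8]].
After inserting 7: P = [[7], [8]].
After inserting 2: P = [[2], [7], [8]].
After inserting 3: P = [[2, 3], [7], [8]].
After inserting 1: P = [[1, 3], [2], [7], [8]].
After inserting 6: P = [[1, 3, 6], [2], [7], [8]].
After inserting 5: P = [[1, 3, 5], [2, 6], [7], [8]].
After inserting 4: P = [[1, 3, 4], [2, 5], [6], [7], [8]].

The final insertion tableau P = [[1, 3, 4], [2, 5], [6], [7], [8]] has shape [3, 2, 1, 1, 1].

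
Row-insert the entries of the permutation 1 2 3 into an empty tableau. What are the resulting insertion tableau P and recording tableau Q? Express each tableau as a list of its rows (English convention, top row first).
Insert each entry of the permutation into P by Schensted row insertion, recording in Q the position of each new cell.

Insert 1: appended to row 1. P = [[1]], Q = [[1]].
Insert 2: appended to row 1. P = [[1, 2]], Q = [[1, 2]].
Insert 3: appended to row 1. P = [[1, 2, 3]], Q = [[1, 2, 3]].

So P = [[1, 2, 3]], Q = [[1, 2, 3]].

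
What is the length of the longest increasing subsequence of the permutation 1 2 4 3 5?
4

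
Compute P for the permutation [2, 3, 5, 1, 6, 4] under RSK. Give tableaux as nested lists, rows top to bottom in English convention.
Insert 2: appended to row 1. P = [[2]].
Insert 3: appended to row 1. P = [[2, 3]].
Insert 5: appended to row 1. P = [[2, 3, 5]].
Insert 1: 1 bumps 2 from row 1; 2 starts row 2. P = [[1, 3, 5], [2]].
Insert 6: appended to row 1. P = [[1, 3, 5, 6], [2]].
Insert 4: 4 bumps 5 from row 1; 5 appends to row 2. P = [[1, 3, 4, 6], [2, 5]].

So P = [[1, 3, 4, 6], [2, 5]].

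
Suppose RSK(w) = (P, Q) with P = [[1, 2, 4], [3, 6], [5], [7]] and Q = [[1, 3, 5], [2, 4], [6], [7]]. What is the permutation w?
Reverse the RSK construction: for i from n down to 1, find the cell of Q containing i, remove the entry at that cell from P, and reverse-bump it up through P; the value ejected from row 1 is w(i).

Step i=7: Q has 7 at row 4, column 1; remove 7 from row 4 of P and reverse-bump: 7 enters row 3 and ejects 5; 5 enters row 2 and ejects 3; 3 enters row 1 and ejects 2. So w(7) = 2. P is now [[1, 3, 4], [5, 6], [7]].
Step i=6: Q has 6 at row 3, column 1; remove 7 from row 3 of P and reverse-bump: 7 enters row 2 and ejects 6; 6 enters row 1 and ejects 4. So w(6) = 4. P is now [[1, 3, 6], [5, 7]].
Step i=5: Q has 5 at row 1, column 3; remove that cell from P, ejecting 6. So w(5) = 6. P is now [[1, 3], [5, 7]].
Step i=4: Q has 4 at row 2, column 2; remove 7 from row 2 of P and reverse-bump: 7 enters row 1 and ejects 3. So w(4) = 3. P is now [[1, 7], [5]].
Step i=3: Q has 3 at row 1, column 2; remove that cell from P, ejecting 7. So w(3) = 7. P is now [[1], [5]].
Step i=2: Q has 2 at row 2, column 1; remove 5 from row 2 of P and reverse-bump: 5 enters row 1 and ejects 1. So w(2) = 1. P is now [[5]].
Step i=1: Q has 1 at row 1, column 1; remove that cell from P, ejecting 5. So w(1) = 5. P is now [].

So w = 5 1 7 3 6 4 2.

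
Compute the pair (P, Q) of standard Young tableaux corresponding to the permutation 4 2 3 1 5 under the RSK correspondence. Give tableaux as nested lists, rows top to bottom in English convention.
P = [[1, 3, 5], [2], [4]], Q = [[1, 3, 5], [2], [4]]

Insert each entry of the permutation into P by Schensted row insertion, recording in Q the position of each new cell.

Insert 4: appended to row 1. P = [[4]], Q = [[1]].
Insert 2: 2 bumps 4 from row 1; 4 starts row 2. P = [[2], [4]], Q = [[1], [2]].
Insert 3: appended to row 1. P = [[2, 3], [4]], Q = [[1, 3], [2]].
Insert 1: 1 bumps 2 from row 1; 2 bumps 4 from row 2; 4 starts row 3. P = [[1, 3], [2], [4]], Q = [[1, 3], [2], [4]].
Insert 5: appended to row 1. P = [[1, 3, 5], [2], [4]], Q = [[1, 3, 5], [2], [4]].

So P = [[1, 3, 5], [2], [4]], Q = [[1, 3, 5], [2], [4]].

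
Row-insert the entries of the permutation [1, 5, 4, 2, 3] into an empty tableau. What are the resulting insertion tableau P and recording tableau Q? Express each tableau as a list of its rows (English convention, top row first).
Insert each entry of the permutation into P by Schensted row insertion, recording in Q the position of each new cell.

Insert 1: appended to row 1. P = [[1]].
Insert 5: appended to row 1. P = [[1, 5]].
Insert 4: 4 bumps 5 from row 1; 5 starts row 2. P = [[1, 4], [5]].
Insert 2: 2 bumps 4 from row 1; 4 bumps 5 from row 2; 5 starts row 3. P = [[1, 2], [4], [5]].
Insert 3: appended to row 1. P = [[1, 2, 3], [4], [5]].

So P = [[1, 2, 3], [4], [5]], Q = [[1, 2, 5], [3], [4]].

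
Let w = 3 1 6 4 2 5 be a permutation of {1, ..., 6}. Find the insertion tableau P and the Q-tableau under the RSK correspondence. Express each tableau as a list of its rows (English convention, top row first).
Insert each entry of the permutation into P by Schensted row insertion, recording in Q the position of each new cell.

Insert 3: appended to row 1. P = [[3]].
Insert 1: 1 bumps 3 from row 1; 3 starts row 2. P = [[1], [3]].
Insert 6: appended to row 1. P = [[1, 6], [3]].
Insert 4: 4 bumps 6 from row 1; 6 appends to row 2. P = [[1, 4], [3, 6]].
Insert 2: 2 bumps 4 from row 1; 4 bumps 6 from row 2; 6 starts row 3. P = [[1, 2], [3, 4], [6]].
Insert 5: appended to row 1. P = [[1, 2, 5], [3, 4], [6]].

So P = [[1, 2, 5], [3, 4], [6]], Q = [[1, 3, 6], [2, 4], [5]].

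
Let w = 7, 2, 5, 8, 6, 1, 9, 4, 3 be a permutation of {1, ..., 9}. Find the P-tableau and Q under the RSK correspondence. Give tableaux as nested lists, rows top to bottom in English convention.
Insert each entry of the permutation into P by Schensted row insertion, recording in Q the position of each new cell.

Insert 7: appended to row 1. P = [[7]].
Insert 2: 2 bumps 7 from row 1; 7 starts row 2. P = [[2], [7]].
Insert 5: appended to row 1. P = [[2, 5], [7]].
Insert 8: appended to row 1. P = [[2, 5, 8], [7]].
Insert 6: 6 bumps 8 from row 1; 8 appends to row 2. P = [[2, 5, 6], [7, 8]].
Insert 1: 1 bumps 2 from row 1; 2 bumps 7 from row 2; 7 starts row 3. P = [[1, 5, 6], [2, 8], [7]].
Insert 9: appended to row 1. P = [[1, 5, 6, 9], [2, 8], [7]].
Insert 4: 4 bumps 5 from row 1; 5 bumps 8 from row 2; 8 appends to row 3. P = [[1, 4, 6, 9], [2, 5], [7, 8]].
Insert 3: 3 bumps 4 from row 1; 4 bumps 5 from row 2; 5 bumps 7 from row 3; 7 starts row 4. P = [[1, 3, 6, 9], [2, 4], [5, 8], [7]].

So P = [[1, 3, 6, 9], [2, 4], [5, 8], [7]], Q = [[1, 3, 4, 7], [2, 5], [6, 8], [9]].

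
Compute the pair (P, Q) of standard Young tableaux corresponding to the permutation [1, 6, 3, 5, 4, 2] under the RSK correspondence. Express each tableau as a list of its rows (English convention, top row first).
P = [[1, 2, 4], [3], [5], [6]], Q = [[1, 2, 4], [3], [5], [6]]

Insert each entry of the permutation into P by Schensted row insertion, recording in Q the position of each new cell.

After inserting 1: P = [[1]].
After inserting 6: P = [[1, 6]].
After inserting 3: P = [[1, 3], [6]].
After inserting 5: P = [[1, 3, 5], [6]].
After inserting 4: P = [[1, 3, 4], [5], [6]].
After inserting 2: P = [[1, 2, 4], [3], [5], [6]].

So P = [[1, 2, 4], [3], [5], [6]], Q = [[1, 2, 4], [3], [5], [6]].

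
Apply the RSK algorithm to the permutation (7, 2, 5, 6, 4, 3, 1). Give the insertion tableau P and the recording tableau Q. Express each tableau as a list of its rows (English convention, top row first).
Insert each entry of the permutation into P by Schensted row insertion, recording in Q the position of each new cell.

Insert 7: appended to row 1. P = [[7]].
Insert 2: 2 bumps 7 from row 1; 7 starts row 2. P = [[2], [7]].
Insert 5: appended to row 1. P = [[2, 5], [7]].
Insert 6: appended to row 1. P = [[2, 5, 6], [7]].
Insert 4: 4 bumps 5 from row 1; 5 bumps 7 from row 2; 7 starts row 3. P = [[2, 4, 6], [5], [7]].
Insert 3: 3 bumps 4 from row 1; 4 bumps 5 from row 2; 5 bumps 7 from row 3; 7 starts row 4. P = [[2, 3, 6], [4], [5], [7]].
Insert 1: 1 bumps 2 from row 1; 2 bumps 4 from row 2; 4 bumps 5 from row 3; 5 bumps 7 from row 4; 7 starts row 5. P = [[1, 3, 6], [2], [4], [5], [7]].

So P = [[1, 3, 6], [2], [4], [5], [7]], Q = [[1, 3, 4], [2], [5], [6], [7]].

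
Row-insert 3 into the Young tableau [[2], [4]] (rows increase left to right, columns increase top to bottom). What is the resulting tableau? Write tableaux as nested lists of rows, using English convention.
3 is larger than every entry of row 1, so it is appended to row 1. The new tableau is [[2, 3], [4]].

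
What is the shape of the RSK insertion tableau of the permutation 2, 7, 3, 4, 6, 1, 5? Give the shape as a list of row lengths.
[4, 2, 1]

Row-insert each entry into an empty tableau.

After inserting 2: P = [[2]].
After inserting 7: P = [[2, 7]].
After inserting 3: P = [[2, 3], [7]].
After inserting 4: P = [[2, 3, 4], [7]].
After inserting 6: P = [[2, 3, 4, 6], [7]].
After inserting 1: P = [[1, 3, 4, 6], [2], [7]].
After inserting 5: P = [[1, 3, 4, 5], [2, 6], [7]].

The final insertion tableau P = [[1, 3, 4, 5], [2, 6], [7]] has shape [4, 2, 1].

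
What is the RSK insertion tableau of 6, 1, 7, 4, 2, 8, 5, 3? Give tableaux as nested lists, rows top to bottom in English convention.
P = [[1, 2, 3], [4, 5, 8], [6, 7]]

Insert 6: appended to row 1. P = [[6]].
Insert 1: 1 bumps 6 from row 1; 6 starts row 2. P = [[1], [6]].
Insert 7: appended to row 1. P = [[1, 7], [6]].
Insert 4: 4 bumps 7 from row 1; 7 appends to row 2. P = [[1, 4], [6, 7]].
Insert 2: 2 bumps 4 from row 1; 4 bumps 6 from row 2; 6 starts row 3. P = [[1, 2], [4, 7], [6]].
Insert 8: appended to row 1. P = [[1, 2, 8], [4, 7], [6]].
Insert 5: 5 bumps 8 from row 1; 8 appends to row 2. P = [[1, 2, 5], [4, 7, 8], [6]].
Insert 3: 3 bumps 5 from row 1; 5 bumps 7 from row 2; 7 appends to row 3. P = [[1, 2, 3], [4, 5, 8], [6, 7]].

So P = [[1, 2, 3], [4, 5, 8], [6, 7]].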